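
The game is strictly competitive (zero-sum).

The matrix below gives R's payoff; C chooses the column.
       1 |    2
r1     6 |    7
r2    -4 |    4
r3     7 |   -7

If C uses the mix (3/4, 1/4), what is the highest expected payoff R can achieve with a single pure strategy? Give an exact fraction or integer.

r1: (6)·(3/4) + (7)·(1/4) = 25/4.
r2: (-4)·(3/4) + (4)·(1/4) = -2.
r3: (7)·(3/4) + (-7)·(1/4) = 7/2.
The best pure response is r1 with expected payoff 25/4.

25/4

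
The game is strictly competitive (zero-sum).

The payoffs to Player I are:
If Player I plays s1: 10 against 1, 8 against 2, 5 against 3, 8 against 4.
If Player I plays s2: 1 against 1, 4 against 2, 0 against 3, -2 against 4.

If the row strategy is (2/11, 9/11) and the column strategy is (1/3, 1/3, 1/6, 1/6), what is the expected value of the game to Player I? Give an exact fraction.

85/33

Against (1/3, 1/3, 1/6, 1/6), each row's expected payoff is s1: 49/6; s2: 4/3.
Taking the (2/11, 9/11)-weighted average: (2/11)·(49/6) + (9/11)·(4/3) = 85/33.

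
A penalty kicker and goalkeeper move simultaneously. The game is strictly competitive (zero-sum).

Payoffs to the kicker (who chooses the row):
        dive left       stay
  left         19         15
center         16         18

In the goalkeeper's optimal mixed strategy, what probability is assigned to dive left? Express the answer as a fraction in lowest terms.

1/2

Row minima are 15 and 16, so the kicker's maximin is 16; column maxima are 19 and 18, so the goalkeeper's minimax is 18. These differ, so the equilibrium is in mixed strategies.
Let the goalkeeper play dive left with probability q. The kicker is indifferent when 19q + 15(1−q) = 16q + 18(1−q), giving q = 1/2.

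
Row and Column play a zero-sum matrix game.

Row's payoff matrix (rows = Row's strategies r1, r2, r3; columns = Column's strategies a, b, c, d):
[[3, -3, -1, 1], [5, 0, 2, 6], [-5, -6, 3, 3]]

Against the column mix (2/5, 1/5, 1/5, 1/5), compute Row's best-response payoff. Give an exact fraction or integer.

r1: (3)·(2/5) + (-3)·(1/5) + (-1)·(1/5) + (1)·(1/5) = 3/5.
r2: (5)·(2/5) + (0)·(1/5) + (2)·(1/5) + (6)·(1/5) = 18/5.
r3: (-5)·(2/5) + (-6)·(1/5) + (3)·(1/5) + (3)·(1/5) = -2.
The best pure response is r2 with expected payoff 18/5.

18/5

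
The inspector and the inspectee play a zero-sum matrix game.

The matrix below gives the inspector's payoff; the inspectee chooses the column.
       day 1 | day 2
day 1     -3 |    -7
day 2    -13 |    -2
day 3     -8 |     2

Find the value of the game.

Row day 2 is strictly dominated by row day 3, so the inspector never plays it.
The remaining 2×2 game on (day 1, day 3) × (day 1, day 2) has no saddle point. Let the inspector play day 1 with probability p; indifference gives −3p − 8(1−p) = −7p + 2(1−p), so p = 5/7.
Similarly the inspectee's optimal q on day 1 is 9/14, and the value is -3·(9/14) + (-7)·(5/14) = -31/7.

-31/7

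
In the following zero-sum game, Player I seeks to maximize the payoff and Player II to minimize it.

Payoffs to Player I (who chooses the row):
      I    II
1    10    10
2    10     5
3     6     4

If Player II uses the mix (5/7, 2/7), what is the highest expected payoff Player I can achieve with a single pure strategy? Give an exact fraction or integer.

10

1: (10)·(5/7) + (10)·(2/7) = 10.
2: (10)·(5/7) + (5)·(2/7) = 60/7.
3: (6)·(5/7) + (4)·(2/7) = 38/7.
The best pure response is 1 with expected payoff 10.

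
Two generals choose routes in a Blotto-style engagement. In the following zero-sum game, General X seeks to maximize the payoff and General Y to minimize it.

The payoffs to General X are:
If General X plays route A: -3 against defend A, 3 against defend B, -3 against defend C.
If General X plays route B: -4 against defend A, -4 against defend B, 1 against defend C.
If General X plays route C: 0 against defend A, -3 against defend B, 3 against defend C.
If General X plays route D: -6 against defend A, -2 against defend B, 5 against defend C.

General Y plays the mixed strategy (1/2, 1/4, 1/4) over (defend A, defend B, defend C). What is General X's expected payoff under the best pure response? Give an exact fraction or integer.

0

route A: (-3)·(1/2) + (3)·(1/4) + (-3)·(1/4) = -3/2.
route B: (-4)·(1/2) + (-4)·(1/4) + (1)·(1/4) = -11/4.
route C: (0)·(1/2) + (-3)·(1/4) + (3)·(1/4) = 0.
route D: (-6)·(1/2) + (-2)·(1/4) + (5)·(1/4) = -9/4.
The best pure response is route C with expected payoff 0.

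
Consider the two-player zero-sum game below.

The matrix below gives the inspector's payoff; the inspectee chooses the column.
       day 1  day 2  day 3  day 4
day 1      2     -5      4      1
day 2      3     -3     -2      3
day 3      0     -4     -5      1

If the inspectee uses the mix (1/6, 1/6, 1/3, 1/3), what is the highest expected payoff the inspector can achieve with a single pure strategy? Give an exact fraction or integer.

7/6

day 1: (2)·(1/6) + (-5)·(1/6) + (4)·(1/3) + (1)·(1/3) = 7/6.
day 2: (3)·(1/6) + (-3)·(1/6) + (-2)·(1/3) + (3)·(1/3) = 1/3.
day 3: (0)·(1/6) + (-4)·(1/6) + (-5)·(1/3) + (1)·(1/3) = -2.
The best pure response is day 1 with expected payoff 7/6.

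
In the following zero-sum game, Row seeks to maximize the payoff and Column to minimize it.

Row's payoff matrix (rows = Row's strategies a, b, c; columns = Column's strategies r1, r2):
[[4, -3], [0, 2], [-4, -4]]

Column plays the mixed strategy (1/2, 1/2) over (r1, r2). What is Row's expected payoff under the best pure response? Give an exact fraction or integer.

a: (4)·(1/2) + (-3)·(1/2) = 1/2.
b: (0)·(1/2) + (2)·(1/2) = 1.
c: (-4)·(1/2) + (-4)·(1/2) = -4.
The best pure response is b with expected payoff 1.

1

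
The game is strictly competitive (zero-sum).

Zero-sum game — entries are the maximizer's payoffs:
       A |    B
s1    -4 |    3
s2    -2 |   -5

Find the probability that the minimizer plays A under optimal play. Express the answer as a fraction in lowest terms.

Row minima are -4 and -5, so the maximizer's maximin is -4; column maxima are -2 and 3, so the minimizer's minimax is -2. These differ, so the equilibrium is in mixed strategies.
Let the minimizer play A with probability q. The maximizer is indifferent when −4q + 3(1−q) = −2q − 5(1−q), giving q = 4/5.

4/5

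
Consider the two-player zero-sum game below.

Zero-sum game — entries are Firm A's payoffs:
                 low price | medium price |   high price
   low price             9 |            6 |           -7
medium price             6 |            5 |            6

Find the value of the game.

71/14

Column low price is strictly dominated by medium price for Firm B (it gives Firm A more in every row).
The remaining 2×2 game on (low price, medium price) × (medium price, high price) has no saddle point. Let Firm A play low price with probability p; indifference gives 6p + 5(1−p) = −7p + 6(1−p), so p = 1/14.
Similarly Firm B's optimal q on medium price is 13/14, and the value is 6·(13/14) + (-7)·(1/14) = 71/14.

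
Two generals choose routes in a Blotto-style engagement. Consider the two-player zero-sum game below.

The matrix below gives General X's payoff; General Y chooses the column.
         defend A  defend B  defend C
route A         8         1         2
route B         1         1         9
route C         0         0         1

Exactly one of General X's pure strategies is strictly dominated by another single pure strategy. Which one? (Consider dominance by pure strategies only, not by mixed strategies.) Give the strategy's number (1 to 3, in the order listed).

Compare route C with route A: 8 > 0, 1 > 0, 2 > 1.
So route A strictly dominates route C for General X; route C is strictly dominated.

3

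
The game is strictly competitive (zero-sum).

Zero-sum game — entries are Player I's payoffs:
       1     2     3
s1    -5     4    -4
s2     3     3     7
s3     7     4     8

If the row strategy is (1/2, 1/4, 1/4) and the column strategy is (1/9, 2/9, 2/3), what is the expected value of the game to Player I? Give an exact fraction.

Against (1/9, 2/9, 2/3), each row's expected payoff is s1: -7/3; s2: 17/3; s3: 7.
Taking the (1/2, 1/4, 1/4)-weighted average: (1/2)·(-7/3) + (1/4)·(17/3) + (1/4)·(7) = 2.

2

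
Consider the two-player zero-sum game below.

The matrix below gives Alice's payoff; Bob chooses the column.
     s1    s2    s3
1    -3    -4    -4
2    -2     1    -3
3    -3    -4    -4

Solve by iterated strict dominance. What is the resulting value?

-3

Column s1 is strictly dominated by s3 for Bob (-4<-3, -3<-2, -4<-3); eliminate s1.
Row 3 is strictly dominated by row 2 (1>-4, -3>-4); eliminate 3.
Row 1 is strictly dominated by row 2 (1>-4, -3>-4); eliminate 1.
Column s2 is strictly dominated by s3 for Bob (-3<1); eliminate s2.
Only (2, s3) remains, with payoff -3.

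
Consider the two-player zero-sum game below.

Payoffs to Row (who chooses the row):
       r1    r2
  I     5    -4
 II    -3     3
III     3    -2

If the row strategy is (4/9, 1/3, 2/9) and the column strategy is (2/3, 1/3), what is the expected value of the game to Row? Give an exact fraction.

Against (2/3, 1/3), each row's expected payoff is I: 2; II: -1; III: 4/3.
Taking the (4/9, 1/3, 2/9)-weighted average: (4/9)·(2) + (1/3)·(-1) + (2/9)·(4/3) = 23/27.

23/27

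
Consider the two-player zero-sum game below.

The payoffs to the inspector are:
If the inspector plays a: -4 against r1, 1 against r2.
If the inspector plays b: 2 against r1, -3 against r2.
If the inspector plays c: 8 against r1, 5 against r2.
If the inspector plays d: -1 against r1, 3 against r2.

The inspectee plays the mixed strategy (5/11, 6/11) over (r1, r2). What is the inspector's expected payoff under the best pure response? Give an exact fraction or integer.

70/11

a: (-4)·(5/11) + (1)·(6/11) = -14/11.
b: (2)·(5/11) + (-3)·(6/11) = -8/11.
c: (8)·(5/11) + (5)·(6/11) = 70/11.
d: (-1)·(5/11) + (3)·(6/11) = 13/11.
The best pure response is c with expected payoff 70/11.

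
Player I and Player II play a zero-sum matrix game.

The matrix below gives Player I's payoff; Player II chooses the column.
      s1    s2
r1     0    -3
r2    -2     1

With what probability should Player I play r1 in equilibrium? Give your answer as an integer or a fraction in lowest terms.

Row minima are -3 and -2, so Player I's maximin is -2; column maxima are 0 and 1, so Player II's minimax is 0. These differ, so the equilibrium is in mixed strategies.
Let Player I play r1 with probability p. Player II is indifferent when −2(1−p) = −3p + (1−p), giving p = 1/2.

1/2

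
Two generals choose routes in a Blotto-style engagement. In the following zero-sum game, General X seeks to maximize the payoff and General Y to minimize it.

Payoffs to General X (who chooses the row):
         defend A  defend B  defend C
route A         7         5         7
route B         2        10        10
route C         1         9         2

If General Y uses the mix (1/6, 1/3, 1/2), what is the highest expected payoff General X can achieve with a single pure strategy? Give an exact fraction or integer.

26/3

route A: (7)·(1/6) + (5)·(1/3) + (7)·(1/2) = 19/3.
route B: (2)·(1/6) + (10)·(1/3) + (10)·(1/2) = 26/3.
route C: (1)·(1/6) + (9)·(1/3) + (2)·(1/2) = 25/6.
The best pure response is route B with expected payoff 26/3.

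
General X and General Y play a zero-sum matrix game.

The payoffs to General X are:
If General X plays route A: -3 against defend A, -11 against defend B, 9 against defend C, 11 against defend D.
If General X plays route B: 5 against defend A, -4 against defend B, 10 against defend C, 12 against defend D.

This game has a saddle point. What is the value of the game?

-4

Row minima: -11, -4 → General X's maximin is -4.
Column maxima: 5, -4, 10, 12 → General Y's minimax is -4.
They coincide at (route B, defend B), so the value is -4.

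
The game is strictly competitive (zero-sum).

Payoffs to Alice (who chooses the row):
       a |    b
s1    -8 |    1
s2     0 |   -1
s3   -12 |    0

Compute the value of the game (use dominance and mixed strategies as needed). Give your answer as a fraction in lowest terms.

-4/5

Row s3 is strictly dominated by row s1, so Alice never plays it.
The remaining 2×2 game on (s1, s2) × (a, b) has no saddle point. Let Alice play s1 with probability p; indifference gives −8p = p − (1−p), so p = 1/10.
Similarly Bob's optimal q on a is 1/5, and the value is -8·(1/5) + (1)·(4/5) = -4/5.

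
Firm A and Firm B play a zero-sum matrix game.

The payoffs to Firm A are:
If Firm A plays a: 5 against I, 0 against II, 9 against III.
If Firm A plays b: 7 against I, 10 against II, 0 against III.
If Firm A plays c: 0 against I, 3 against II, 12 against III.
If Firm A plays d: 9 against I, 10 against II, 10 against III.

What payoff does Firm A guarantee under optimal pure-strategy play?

9

Row minima: 0, 0, 0, 9 → Firm A's maximin is 9.
Column maxima: 9, 10, 12 → Firm B's minimax is 9.
They coincide at (d, I), so the value is 9.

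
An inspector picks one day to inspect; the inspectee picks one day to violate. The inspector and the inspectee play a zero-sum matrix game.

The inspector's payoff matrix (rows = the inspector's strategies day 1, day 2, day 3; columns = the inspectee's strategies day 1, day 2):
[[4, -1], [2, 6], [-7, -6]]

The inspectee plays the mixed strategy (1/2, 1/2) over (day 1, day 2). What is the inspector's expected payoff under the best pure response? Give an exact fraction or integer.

4

day 1: (4)·(1/2) + (-1)·(1/2) = 3/2.
day 2: (2)·(1/2) + (6)·(1/2) = 4.
day 3: (-7)·(1/2) + (-6)·(1/2) = -13/2.
The best pure response is day 2 with expected payoff 4.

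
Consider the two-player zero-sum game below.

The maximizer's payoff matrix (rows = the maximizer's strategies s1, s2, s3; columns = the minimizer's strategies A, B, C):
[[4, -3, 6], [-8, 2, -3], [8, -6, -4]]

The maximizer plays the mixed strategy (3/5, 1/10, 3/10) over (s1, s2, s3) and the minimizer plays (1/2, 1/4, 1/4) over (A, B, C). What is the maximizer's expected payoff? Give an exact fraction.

Against (1/2, 1/4, 1/4), each row's expected payoff is s1: 11/4; s2: -17/4; s3: 3/2.
Taking the (3/5, 1/10, 3/10)-weighted average: (3/5)·(11/4) + (1/10)·(-17/4) + (3/10)·(3/2) = 67/40.

67/40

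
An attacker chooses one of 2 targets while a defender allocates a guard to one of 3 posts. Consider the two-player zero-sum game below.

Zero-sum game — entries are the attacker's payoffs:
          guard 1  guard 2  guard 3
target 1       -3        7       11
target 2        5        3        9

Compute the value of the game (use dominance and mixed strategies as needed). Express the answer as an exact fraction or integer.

Column guard 3 is strictly dominated by guard 2 for the defender (it gives the attacker more in every row).
The remaining 2×2 game on (target 1, target 2) × (guard 1, guard 2) has no saddle point. Let the attacker play target 1 with probability p; indifference gives −3p + 5(1−p) = 7p + 3(1−p), so p = 1/6.
Similarly the defender's optimal q on guard 1 is 1/3, and the value is -3·(1/3) + (7)·(2/3) = 11/3.

11/3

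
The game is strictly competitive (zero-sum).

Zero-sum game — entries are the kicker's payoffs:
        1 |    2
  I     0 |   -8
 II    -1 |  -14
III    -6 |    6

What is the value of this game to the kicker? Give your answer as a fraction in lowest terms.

Row II is strictly dominated by row I, so the kicker never plays it.
The remaining 2×2 game on (I, III) × (1, 2) has no saddle point. Let the kicker play I with probability p; indifference gives −6(1−p) = −8p + 6(1−p), so p = 3/5.
Similarly the goalkeeper's optimal q on 1 is 7/10, and the value is 0·(7/10) + (-8)·(3/10) = -12/5.

-12/5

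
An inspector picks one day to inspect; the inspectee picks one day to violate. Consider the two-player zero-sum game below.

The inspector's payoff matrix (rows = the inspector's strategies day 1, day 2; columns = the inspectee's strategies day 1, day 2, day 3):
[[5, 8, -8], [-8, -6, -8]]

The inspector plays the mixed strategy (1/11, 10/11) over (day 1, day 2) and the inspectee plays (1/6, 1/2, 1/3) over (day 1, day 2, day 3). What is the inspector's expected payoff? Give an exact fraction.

Against (1/6, 1/2, 1/3), each row's expected payoff is day 1: 13/6; day 2: -7.
Taking the (1/11, 10/11)-weighted average: (1/11)·(13/6) + (10/11)·(-7) = -37/6.

-37/6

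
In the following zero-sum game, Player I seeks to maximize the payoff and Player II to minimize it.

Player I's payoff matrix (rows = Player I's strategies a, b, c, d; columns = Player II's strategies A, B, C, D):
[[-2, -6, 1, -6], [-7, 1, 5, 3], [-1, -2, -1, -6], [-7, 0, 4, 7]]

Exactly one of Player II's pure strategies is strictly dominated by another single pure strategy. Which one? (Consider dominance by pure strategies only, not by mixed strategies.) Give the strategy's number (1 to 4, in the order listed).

Player II prefers columns that give Player I less. Compare C with B: -6 < 1, 1 < 5, -2 < -1, 0 < 4.
So B strictly dominates C for Player II; C is strictly dominated.

3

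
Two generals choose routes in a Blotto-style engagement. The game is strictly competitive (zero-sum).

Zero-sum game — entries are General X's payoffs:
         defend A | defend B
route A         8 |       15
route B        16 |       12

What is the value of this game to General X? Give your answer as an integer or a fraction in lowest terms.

Row minima are 8 and 12, so General X's maximin is 12; column maxima are 16 and 15, so General Y's minimax is 15. These differ, so the equilibrium is in mixed strategies.
Let General X play route A with probability p. General Y is indifferent when 8p + 16(1−p) = 15p + 12(1−p), giving p = 4/11.
Let General Y play defend A with probability q. General X is indifferent when 8q + 15(1−q) = 16q + 12(1−q), giving q = 3/11.
The value is 8·(3/11) + (15)·(8/11) = 144/11.

144/11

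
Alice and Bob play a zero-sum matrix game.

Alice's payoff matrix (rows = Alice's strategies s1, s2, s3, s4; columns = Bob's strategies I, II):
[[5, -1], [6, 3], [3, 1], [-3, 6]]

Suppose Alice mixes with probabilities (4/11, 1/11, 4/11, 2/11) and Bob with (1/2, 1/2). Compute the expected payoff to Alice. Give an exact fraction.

47/22

Against (1/2, 1/2), each row's expected payoff is s1: 2; s2: 9/2; s3: 2; s4: 3/2.
Taking the (4/11, 1/11, 4/11, 2/11)-weighted average: (4/11)·(2) + (1/11)·(9/2) + (4/11)·(2) + (2/11)·(3/2) = 47/22.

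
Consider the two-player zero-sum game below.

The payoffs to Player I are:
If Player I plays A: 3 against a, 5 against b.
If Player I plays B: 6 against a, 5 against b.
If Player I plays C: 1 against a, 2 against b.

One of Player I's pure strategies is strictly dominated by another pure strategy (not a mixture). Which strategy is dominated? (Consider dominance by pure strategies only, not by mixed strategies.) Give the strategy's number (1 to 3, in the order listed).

3

Compare C with A: 3 > 1, 5 > 2.
So A strictly dominates C for Player I; C is strictly dominated.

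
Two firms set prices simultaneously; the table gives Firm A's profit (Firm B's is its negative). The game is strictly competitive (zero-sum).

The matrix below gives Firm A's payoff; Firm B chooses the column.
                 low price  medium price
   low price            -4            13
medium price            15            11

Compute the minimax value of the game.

239/21

Row minima are -4 and 11, so Firm A's maximin is 11; column maxima are 15 and 13, so Firm B's minimax is 13. These differ, so the equilibrium is in mixed strategies.
Let Firm A play low price with probability p. Firm B is indifferent when −4p + 15(1−p) = 13p + 11(1−p), giving p = 4/21.
Let Firm B play low price with probability q. Firm A is indifferent when −4q + 13(1−q) = 15q + 11(1−q), giving q = 2/21.
The value is -4·(2/21) + (13)·(19/21) = 239/21.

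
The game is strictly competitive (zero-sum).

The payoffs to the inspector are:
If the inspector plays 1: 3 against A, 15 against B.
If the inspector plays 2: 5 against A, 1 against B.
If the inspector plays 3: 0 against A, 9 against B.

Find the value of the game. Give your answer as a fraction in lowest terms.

Row 3 is strictly dominated by row 1, so the inspector never plays it.
The remaining 2×2 game on (1, 2) × (A, B) has no saddle point. Let the inspector play 1 with probability p; indifference gives 3p + 5(1−p) = 15p + (1−p), so p = 1/4.
Similarly the inspectee's optimal q on A is 7/8, and the value is 3·(7/8) + (15)·(1/8) = 9/2.

9/2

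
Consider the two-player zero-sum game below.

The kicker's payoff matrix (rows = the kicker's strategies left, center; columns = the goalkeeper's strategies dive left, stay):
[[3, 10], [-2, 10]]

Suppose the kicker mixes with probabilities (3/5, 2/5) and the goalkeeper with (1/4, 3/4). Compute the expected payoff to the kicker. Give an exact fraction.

Against (1/4, 3/4), each row's expected payoff is left: 33/4; center: 7.
Taking the (3/5, 2/5)-weighted average: (3/5)·(33/4) + (2/5)·(7) = 31/4.

31/4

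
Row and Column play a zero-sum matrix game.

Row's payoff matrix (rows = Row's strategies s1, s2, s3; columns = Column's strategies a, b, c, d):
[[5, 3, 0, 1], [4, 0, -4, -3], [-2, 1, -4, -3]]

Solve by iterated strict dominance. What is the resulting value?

Column a is strictly dominated by c for Column (0<5, -4<4, -4<-2); eliminate a.
Column d is strictly dominated by c for Column (0<1, -4<-3, -4<-3); eliminate d.
Row s2 is strictly dominated by row s1 (3>0, 0>-4); eliminate s2.
Row s3 is strictly dominated by row s1 (3>1, 0>-4); eliminate s3.
Column b is strictly dominated by c for Column (0<3); eliminate b.
Only (s1, c) remains, with payoff 0.

0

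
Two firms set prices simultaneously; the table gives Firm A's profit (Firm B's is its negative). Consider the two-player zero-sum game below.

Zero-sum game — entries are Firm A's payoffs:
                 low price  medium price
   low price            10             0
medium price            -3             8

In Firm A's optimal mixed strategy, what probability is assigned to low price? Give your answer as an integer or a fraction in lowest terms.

Row minima are 0 and -3, so Firm A's maximin is 0; column maxima are 10 and 8, so Firm B's minimax is 8. These differ, so the equilibrium is in mixed strategies.
Let Firm A play low price with probability p. Firm B is indifferent when 10p − 3(1−p) = 8(1−p), giving p = 11/21.

11/21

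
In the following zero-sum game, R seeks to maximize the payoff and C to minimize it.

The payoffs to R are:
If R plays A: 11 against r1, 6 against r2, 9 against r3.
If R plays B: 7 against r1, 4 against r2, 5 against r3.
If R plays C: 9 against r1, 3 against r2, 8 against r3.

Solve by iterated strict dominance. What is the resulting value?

6

Row B is strictly dominated by row A (11>7, 6>4, 9>5); eliminate B.
Row C is strictly dominated by row A (11>9, 6>3, 9>8); eliminate C.
Column r1 is strictly dominated by r2 for C (6<11); eliminate r1.
Column r3 is strictly dominated by r2 for C (6<9); eliminate r3.
Only (A, r2) remains, with payoff 6.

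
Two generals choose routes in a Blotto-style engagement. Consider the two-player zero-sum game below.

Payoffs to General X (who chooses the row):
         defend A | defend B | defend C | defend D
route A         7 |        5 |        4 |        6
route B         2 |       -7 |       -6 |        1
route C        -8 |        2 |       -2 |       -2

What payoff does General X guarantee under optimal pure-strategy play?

Row minima: 4, -7, -8 → General X's maximin is 4.
Column maxima: 7, 5, 4, 6 → General Y's minimax is 4.
They coincide at (route A, defend C), so the value is 4.

4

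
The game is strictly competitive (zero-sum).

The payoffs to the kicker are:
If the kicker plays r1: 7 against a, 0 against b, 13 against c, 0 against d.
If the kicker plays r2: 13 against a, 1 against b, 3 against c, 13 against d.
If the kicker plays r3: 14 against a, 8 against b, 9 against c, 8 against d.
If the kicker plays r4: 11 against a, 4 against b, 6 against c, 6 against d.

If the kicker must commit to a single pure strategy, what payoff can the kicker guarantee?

The worst-case payoff for each row is r1: 0, r2: 1, r3: 8, r4: 4.
The best of these is 8.

8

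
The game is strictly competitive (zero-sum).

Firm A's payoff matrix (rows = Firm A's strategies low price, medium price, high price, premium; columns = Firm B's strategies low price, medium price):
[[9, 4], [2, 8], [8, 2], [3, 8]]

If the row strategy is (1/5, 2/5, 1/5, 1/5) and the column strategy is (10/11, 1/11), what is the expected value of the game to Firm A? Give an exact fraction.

Against (10/11, 1/11), each row's expected payoff is low price: 94/11; medium price: 28/11; high price: 82/11; premium: 38/11.
Taking the (1/5, 2/5, 1/5, 1/5)-weighted average: (1/5)·(94/11) + (2/5)·(28/11) + (1/5)·(82/11) + (1/5)·(38/11) = 54/11.

54/11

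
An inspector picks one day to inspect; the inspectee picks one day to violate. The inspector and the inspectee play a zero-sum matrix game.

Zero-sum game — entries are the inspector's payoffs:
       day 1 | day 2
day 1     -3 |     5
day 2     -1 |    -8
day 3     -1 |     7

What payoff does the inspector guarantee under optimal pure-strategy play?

Row minima: -3, -8, -1 → the inspector's maximin is -1.
Column maxima: -1, 7 → the inspectee's minimax is -1.
They coincide at (day 3, day 1), so the value is -1.

-1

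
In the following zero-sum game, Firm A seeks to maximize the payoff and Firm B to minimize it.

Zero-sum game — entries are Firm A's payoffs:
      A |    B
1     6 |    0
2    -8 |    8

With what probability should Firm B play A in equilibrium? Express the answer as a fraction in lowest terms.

4/11

Row minima are 0 and -8, so Firm A's maximin is 0; column maxima are 6 and 8, so Firm B's minimax is 6. These differ, so the equilibrium is in mixed strategies.
Let Firm B play A with probability q. Firm A is indifferent when 6q = −8q + 8(1−q), giving q = 4/11.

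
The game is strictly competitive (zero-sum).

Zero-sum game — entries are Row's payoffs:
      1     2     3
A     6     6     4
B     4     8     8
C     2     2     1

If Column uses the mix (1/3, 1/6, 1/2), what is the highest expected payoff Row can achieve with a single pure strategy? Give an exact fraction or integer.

20/3

A: (6)·(1/3) + (6)·(1/6) + (4)·(1/2) = 5.
B: (4)·(1/3) + (8)·(1/6) + (8)·(1/2) = 20/3.
C: (2)·(1/3) + (2)·(1/6) + (1)·(1/2) = 3/2.
The best pure response is B with expected payoff 20/3.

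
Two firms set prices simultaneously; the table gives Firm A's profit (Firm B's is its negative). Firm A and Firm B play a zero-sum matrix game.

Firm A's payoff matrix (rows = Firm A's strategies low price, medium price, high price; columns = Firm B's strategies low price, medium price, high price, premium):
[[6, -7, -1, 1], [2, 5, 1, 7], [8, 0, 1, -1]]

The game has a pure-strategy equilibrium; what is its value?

Row minima: -7, 1, -1 → Firm A's maximin is 1.
Column maxima: 8, 5, 1, 7 → Firm B's minimax is 1.
They coincide at (medium price, high price), so the value is 1.

1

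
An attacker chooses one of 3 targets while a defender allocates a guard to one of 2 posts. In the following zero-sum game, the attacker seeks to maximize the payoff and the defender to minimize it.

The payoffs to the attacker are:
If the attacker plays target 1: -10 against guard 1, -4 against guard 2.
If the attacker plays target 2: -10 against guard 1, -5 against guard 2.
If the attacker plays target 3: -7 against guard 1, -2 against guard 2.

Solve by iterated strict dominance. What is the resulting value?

Row target 2 is strictly dominated by row target 3 (-7>-10, -2>-5); eliminate target 2.
Row target 1 is strictly dominated by row target 3 (-7>-10, -2>-4); eliminate target 1.
Column guard 2 is strictly dominated by guard 1 for the defender (-7<-2); eliminate guard 2.
Only (target 3, guard 1) remains, with payoff -7.

-7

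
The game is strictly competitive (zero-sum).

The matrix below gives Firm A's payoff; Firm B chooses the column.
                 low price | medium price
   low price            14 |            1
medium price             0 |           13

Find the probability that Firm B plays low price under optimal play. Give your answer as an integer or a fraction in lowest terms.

6/13

Row minima are 1 and 0, so Firm A's maximin is 1; column maxima are 14 and 13, so Firm B's minimax is 13. These differ, so the equilibrium is in mixed strategies.
Let Firm B play low price with probability q. Firm A is indifferent when 14q + (1−q) = 13(1−q), giving q = 6/13.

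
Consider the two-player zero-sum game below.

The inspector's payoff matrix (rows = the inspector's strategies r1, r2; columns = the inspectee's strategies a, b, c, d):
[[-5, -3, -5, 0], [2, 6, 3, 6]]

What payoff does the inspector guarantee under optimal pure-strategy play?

Row minima: -5, 2 → the inspector's maximin is 2.
Column maxima: 2, 6, 3, 6 → the inspectee's minimax is 2.
They coincide at (r2, a), so the value is 2.

2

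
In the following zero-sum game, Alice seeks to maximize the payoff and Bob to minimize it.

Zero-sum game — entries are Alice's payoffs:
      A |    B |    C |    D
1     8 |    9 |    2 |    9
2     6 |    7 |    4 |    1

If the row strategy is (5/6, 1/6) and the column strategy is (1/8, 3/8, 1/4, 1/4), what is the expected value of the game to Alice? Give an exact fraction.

Against (1/8, 3/8, 1/4, 1/4), each row's expected payoff is 1: 57/8; 2: 37/8.
Taking the (5/6, 1/6)-weighted average: (5/6)·(57/8) + (1/6)·(37/8) = 161/24.

161/24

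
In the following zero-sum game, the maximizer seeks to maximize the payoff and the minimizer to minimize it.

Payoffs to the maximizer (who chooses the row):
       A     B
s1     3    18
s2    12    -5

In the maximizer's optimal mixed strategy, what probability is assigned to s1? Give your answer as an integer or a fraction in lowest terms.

17/32

Row minima are 3 and -5, so the maximizer's maximin is 3; column maxima are 12 and 18, so the minimizer's minimax is 12. These differ, so the equilibrium is in mixed strategies.
Let the maximizer play s1 with probability p. The minimizer is indifferent when 3p + 12(1−p) = 18p − 5(1−p), giving p = 17/32.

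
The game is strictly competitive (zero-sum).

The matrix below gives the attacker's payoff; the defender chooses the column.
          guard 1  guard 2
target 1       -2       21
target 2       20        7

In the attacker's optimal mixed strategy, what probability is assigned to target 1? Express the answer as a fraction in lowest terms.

Row minima are -2 and 7, so the attacker's maximin is 7; column maxima are 20 and 21, so the defender's minimax is 20. These differ, so the equilibrium is in mixed strategies.
Let the attacker play target 1 with probability p. The defender is indifferent when −2p + 20(1−p) = 21p + 7(1−p), giving p = 13/36.

13/36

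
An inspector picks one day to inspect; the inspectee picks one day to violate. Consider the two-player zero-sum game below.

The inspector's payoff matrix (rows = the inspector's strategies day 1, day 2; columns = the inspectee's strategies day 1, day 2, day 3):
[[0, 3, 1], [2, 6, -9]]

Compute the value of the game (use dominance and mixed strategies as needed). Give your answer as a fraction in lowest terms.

Column day 2 is strictly dominated by day 1 for the inspectee (it gives the inspector more in every row).
The remaining 2×2 game on (day 1, day 2) × (day 1, day 3) has no saddle point. Let the inspector play day 1 with probability p; indifference gives 2(1−p) = p − 9(1−p), so p = 11/12.
Similarly the inspectee's optimal q on day 1 is 5/6, and the value is 0·(5/6) + (1)·(1/6) = 1/6.

1/6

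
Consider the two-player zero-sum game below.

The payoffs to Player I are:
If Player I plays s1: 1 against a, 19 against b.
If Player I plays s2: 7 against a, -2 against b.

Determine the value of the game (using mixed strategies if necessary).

5

Row minima are 1 and -2, so Player I's maximin is 1; column maxima are 7 and 19, so Player II's minimax is 7. These differ, so the equilibrium is in mixed strategies.
Let Player I play s1 with probability p. Player II is indifferent when p + 7(1−p) = 19p − 2(1−p), giving p = 1/3.
Let Player II play a with probability q. Player I is indifferent when q + 19(1−q) = 7q − 2(1−q), giving q = 7/9.
The value is 1·(7/9) + (19)·(2/9) = 5.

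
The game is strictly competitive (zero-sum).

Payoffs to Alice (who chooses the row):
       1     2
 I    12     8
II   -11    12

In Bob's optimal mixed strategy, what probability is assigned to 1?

4/27

Row minima are 8 and -11, so Alice's maximin is 8; column maxima are 12 and 12, so Bob's minimax is 12. These differ, so the equilibrium is in mixed strategies.
Let Bob play 1 with probability q. Alice is indifferent when 12q + 8(1−q) = −11q + 12(1−q), giving q = 4/27.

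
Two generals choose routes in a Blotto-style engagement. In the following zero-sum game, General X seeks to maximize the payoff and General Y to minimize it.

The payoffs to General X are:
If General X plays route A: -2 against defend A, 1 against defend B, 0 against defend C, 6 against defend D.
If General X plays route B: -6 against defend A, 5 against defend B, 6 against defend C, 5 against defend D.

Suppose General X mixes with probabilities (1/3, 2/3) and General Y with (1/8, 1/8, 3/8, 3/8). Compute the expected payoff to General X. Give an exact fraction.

Against (1/8, 1/8, 3/8, 3/8), each row's expected payoff is route A: 17/8; route B: 4.
Taking the (1/3, 2/3)-weighted average: (1/3)·(17/8) + (2/3)·(4) = 27/8.

27/8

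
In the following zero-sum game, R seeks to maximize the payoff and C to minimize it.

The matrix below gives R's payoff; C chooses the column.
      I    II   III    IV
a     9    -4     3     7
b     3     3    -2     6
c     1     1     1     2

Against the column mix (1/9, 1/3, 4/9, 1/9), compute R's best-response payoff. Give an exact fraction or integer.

16/9

a: (9)·(1/9) + (-4)·(1/3) + (3)·(4/9) + (7)·(1/9) = 16/9.
b: (3)·(1/9) + (3)·(1/3) + (-2)·(4/9) + (6)·(1/9) = 10/9.
c: (1)·(1/9) + (1)·(1/3) + (1)·(4/9) + (2)·(1/9) = 10/9.
The best pure response is a with expected payoff 16/9.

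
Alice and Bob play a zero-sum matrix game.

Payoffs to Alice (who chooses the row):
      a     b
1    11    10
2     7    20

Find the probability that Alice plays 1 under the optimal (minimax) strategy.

Row minima are 10 and 7, so Alice's maximin is 10; column maxima are 11 and 20, so Bob's minimax is 11. These differ, so the equilibrium is in mixed strategies.
Let Alice play 1 with probability p. Bob is indifferent when 11p + 7(1−p) = 10p + 20(1−p), giving p = 13/14.

13/14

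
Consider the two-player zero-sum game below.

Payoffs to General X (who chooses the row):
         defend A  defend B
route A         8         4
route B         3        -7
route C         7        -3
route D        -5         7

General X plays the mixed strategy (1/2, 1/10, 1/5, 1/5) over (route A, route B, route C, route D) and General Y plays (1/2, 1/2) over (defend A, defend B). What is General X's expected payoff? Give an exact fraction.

17/5

Against (1/2, 1/2), each row's expected payoff is route A: 6; route B: -2; route C: 2; route D: 1.
Taking the (1/2, 1/10, 1/5, 1/5)-weighted average: (1/2)·(6) + (1/10)·(-2) + (1/5)·(2) + (1/5)·(1) = 17/5.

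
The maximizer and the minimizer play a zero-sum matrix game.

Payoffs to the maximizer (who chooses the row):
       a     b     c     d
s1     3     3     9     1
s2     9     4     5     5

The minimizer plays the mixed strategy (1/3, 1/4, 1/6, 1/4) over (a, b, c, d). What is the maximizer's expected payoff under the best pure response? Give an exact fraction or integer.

73/12

s1: (3)·(1/3) + (3)·(1/4) + (9)·(1/6) + (1)·(1/4) = 7/2.
s2: (9)·(1/3) + (4)·(1/4) + (5)·(1/6) + (5)·(1/4) = 73/12.
The best pure response is s2 with expected payoff 73/12.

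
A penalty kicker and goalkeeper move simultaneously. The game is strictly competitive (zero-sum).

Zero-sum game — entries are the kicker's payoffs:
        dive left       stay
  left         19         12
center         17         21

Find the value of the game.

Row minima are 12 and 17, so the kicker's maximin is 17; column maxima are 19 and 21, so the goalkeeper's minimax is 19. These differ, so the equilibrium is in mixed strategies.
Let the kicker play left with probability p. The goalkeeper is indifferent when 19p + 17(1−p) = 12p + 21(1−p), giving p = 4/11.
Let the goalkeeper play dive left with probability q. The kicker is indifferent when 19q + 12(1−q) = 17q + 21(1−q), giving q = 9/11.
The value is 19·(9/11) + (12)·(2/11) = 195/11.

195/11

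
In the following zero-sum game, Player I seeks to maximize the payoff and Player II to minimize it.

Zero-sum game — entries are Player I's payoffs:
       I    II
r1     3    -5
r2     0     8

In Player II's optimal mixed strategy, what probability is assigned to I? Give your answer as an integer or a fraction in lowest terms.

Row minima are -5 and 0, so Player I's maximin is 0; column maxima are 3 and 8, so Player II's minimax is 3. These differ, so the equilibrium is in mixed strategies.
Let Player II play I with probability q. Player I is indifferent when 3q − 5(1−q) = 8(1−q), giving q = 13/16.

13/16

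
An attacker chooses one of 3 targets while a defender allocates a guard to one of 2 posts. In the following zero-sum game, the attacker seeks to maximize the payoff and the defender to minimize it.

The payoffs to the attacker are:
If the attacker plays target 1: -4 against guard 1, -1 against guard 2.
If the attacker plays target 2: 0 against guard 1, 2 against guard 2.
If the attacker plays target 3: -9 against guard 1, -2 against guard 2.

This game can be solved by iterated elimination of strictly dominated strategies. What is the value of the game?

Column guard 2 is strictly dominated by guard 1 for the defender (-4<-1, 0<2, -9<-2); eliminate guard 2.
Row target 1 is strictly dominated by row target 2 (0>-4); eliminate target 1.
Row target 3 is strictly dominated by row target 2 (0>-9); eliminate target 3.
Only (target 2, guard 1) remains, with payoff 0.

0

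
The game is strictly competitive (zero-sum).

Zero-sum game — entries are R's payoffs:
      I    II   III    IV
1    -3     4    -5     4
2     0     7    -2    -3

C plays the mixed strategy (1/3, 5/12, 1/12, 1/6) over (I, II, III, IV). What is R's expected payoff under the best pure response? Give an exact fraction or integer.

1: (-3)·(1/3) + (4)·(5/12) + (-5)·(1/12) + (4)·(1/6) = 11/12.
2: (0)·(1/3) + (7)·(5/12) + (-2)·(1/12) + (-3)·(1/6) = 9/4.
The best pure response is 2 with expected payoff 9/4.

9/4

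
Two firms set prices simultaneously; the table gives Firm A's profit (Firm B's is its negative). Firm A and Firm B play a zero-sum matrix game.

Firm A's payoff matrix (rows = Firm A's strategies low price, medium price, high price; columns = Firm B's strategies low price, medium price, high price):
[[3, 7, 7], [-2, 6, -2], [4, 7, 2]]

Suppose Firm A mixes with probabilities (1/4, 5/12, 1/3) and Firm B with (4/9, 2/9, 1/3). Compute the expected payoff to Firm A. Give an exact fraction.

275/108

Against (4/9, 2/9, 1/3), each row's expected payoff is low price: 47/9; medium price: -2/9; high price: 4.
Taking the (1/4, 5/12, 1/3)-weighted average: (1/4)·(47/9) + (5/12)·(-2/9) + (1/3)·(4) = 275/108.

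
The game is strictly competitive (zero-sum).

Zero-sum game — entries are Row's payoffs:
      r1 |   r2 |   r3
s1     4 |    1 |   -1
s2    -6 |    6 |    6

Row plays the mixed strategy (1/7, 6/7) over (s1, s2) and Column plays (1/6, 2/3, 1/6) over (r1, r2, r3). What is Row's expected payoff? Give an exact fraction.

151/42

Against (1/6, 2/3, 1/6), each row's expected payoff is s1: 7/6; s2: 4.
Taking the (1/7, 6/7)-weighted average: (1/7)·(7/6) + (6/7)·(4) = 151/42.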